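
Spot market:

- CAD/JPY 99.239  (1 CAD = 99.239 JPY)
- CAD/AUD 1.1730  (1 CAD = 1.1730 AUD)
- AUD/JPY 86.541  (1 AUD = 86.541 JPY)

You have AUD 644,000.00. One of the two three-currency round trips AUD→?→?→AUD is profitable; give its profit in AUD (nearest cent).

Profitable loop is AUD → JPY → CAD → AUD:
AUD 644,000.00 × 86.541 = JPY 55,732,404
JPY 55,732,404 ÷ 99.239 = CAD 561,597.80
CAD 561,597.80 × 1.1730 = AUD 658,754.22
Profit = AUD 658,754.22 − AUD 644,000.00

Profit: AUD 14,754.22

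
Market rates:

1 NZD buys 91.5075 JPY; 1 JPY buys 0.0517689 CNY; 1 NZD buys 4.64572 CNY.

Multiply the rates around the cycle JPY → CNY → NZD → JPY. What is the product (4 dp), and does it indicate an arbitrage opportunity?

1.0197 (arbitrage exists)

Around JPY → CNY → NZD → JPY: 1 × 0.0517689 ÷ 4.64572 × 91.5075 = 1.019700
Product > 1; profitable direction is JPY → CNY → NZD → JPY.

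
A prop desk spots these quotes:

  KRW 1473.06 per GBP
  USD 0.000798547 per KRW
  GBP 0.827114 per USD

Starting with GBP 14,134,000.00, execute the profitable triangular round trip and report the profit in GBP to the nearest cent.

Profitable loop is GBP → USD → KRW → GBP:
GBP 14,134,000.00 ÷ 0.827114 = USD 17,088,333.65
USD 17,088,333.65 ÷ 0.000798547 = KRW 21,399,283,513
KRW 21,399,283,513 ÷ 1473.06 = GBP 14,527,095.65
Profit = GBP 14,527,095.65 − GBP 14,134,000.00

Profit: GBP 393,095.65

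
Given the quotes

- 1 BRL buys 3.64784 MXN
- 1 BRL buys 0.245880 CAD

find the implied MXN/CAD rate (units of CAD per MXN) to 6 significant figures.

1 MXN ÷ 3.64784 = 0.274135 BRL
0.274135 BRL × 0.245880 = 0.0674043 CAD

MXN/CAD = 0.0674043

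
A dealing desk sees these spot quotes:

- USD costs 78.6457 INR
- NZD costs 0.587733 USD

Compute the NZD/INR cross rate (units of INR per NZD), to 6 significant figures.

NZD/INR = 46.2227

1 NZD × 0.587733 = 0.587733 USD
0.587733 USD × 78.6457 = 46.2227 INR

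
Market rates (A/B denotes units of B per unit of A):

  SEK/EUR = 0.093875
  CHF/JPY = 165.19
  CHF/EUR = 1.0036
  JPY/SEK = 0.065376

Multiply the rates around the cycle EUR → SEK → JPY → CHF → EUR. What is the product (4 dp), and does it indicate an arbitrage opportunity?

0.9899 (arbitrage exists)

Around EUR → SEK → JPY → CHF → EUR: 1 ÷ 0.093875 ÷ 0.065376 ÷ 165.19 × 1.0036 = 0.989939
Product < 1; profitable direction is EUR → CHF → JPY → SEK → EUR.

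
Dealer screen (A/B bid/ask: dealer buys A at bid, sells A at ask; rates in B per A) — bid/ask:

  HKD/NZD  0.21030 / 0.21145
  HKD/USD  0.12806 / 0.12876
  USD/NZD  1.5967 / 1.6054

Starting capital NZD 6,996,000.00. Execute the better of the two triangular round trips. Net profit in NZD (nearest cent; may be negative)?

Best loop NZD → USD → HKD → NZD:
NZD 6,996,000.00 ÷ 1.6054 (buy USD at ask) = USD 4,357,792.45
USD 4,357,792.45 ÷ 0.12876 (buy HKD at ask) = HKD 33,844,302.97
HKD 33,844,302.97 × 0.21030 (sell HKD at bid) = NZD 7,117,456.91

Net profit: NZD 121,456.91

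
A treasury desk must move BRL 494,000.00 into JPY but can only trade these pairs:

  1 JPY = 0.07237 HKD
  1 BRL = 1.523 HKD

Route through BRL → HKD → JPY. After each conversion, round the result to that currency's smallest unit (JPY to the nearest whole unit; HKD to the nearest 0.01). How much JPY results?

BRL 494,000.00 × 1.523 = HKD 752,362.00
HKD 752,362.00 ÷ 0.07237 = JPY 10,396,048

JPY 10,396,048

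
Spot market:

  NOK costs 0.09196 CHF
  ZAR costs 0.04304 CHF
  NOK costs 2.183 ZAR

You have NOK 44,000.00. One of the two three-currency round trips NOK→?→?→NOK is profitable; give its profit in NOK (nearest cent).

Profit: NOK 955.18

Profitable loop is NOK → ZAR → CHF → NOK:
NOK 44,000.00 × 2.183 = ZAR 96,052.00
ZAR 96,052.00 × 0.04304 = CHF 4,134.08
CHF 4,134.08 ÷ 0.09196 = NOK 44,955.18
Profit = NOK 44,955.18 − NOK 44,000.00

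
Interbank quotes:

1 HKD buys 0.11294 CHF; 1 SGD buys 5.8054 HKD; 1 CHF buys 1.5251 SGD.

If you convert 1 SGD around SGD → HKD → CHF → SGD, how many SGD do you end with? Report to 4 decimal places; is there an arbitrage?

Around SGD → HKD → CHF → SGD: 1 × 5.8054 × 0.11294 × 1.5251 = 0.999950
Product ≈ 1 (deviation 0.005%, within rounding noise).

0.9999 (no arbitrage)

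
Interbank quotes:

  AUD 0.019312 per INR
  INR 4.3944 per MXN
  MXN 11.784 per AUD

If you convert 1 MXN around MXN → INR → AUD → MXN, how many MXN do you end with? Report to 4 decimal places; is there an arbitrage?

Around MXN → INR → AUD → MXN: 1 × 4.3944 × 0.019312 × 11.784 = 1.000045
Product ≈ 1 (deviation 0.005%, within rounding noise).

1.0000 (no arbitrage)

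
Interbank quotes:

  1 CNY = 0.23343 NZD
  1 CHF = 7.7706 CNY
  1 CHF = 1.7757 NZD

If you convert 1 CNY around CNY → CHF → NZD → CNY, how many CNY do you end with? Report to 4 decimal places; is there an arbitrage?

Around CNY → CHF → NZD → CNY: 1 ÷ 7.7706 × 1.7757 ÷ 0.23343 = 0.978945
Product < 1; profitable direction is CNY → NZD → CHF → CNY.

0.9789 (arbitrage exists)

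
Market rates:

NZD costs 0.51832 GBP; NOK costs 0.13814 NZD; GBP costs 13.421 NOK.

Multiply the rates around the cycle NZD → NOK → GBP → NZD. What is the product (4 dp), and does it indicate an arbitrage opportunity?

Around NZD → NOK → GBP → NZD: 1 ÷ 0.13814 ÷ 13.421 ÷ 0.51832 = 1.040633
Product > 1; profitable direction is NZD → NOK → GBP → NZD.

1.0406 (arbitrage exists)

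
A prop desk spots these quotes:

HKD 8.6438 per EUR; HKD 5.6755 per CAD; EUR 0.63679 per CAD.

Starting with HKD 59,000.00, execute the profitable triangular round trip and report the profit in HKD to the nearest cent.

Profit: HKD 1,835.24

Profitable loop is HKD → EUR → CAD → HKD:
HKD 59,000.00 ÷ 8.6438 = EUR 6,825.70
EUR 6,825.70 ÷ 0.63679 = CAD 10,718.92
CAD 10,718.92 × 5.6755 = HKD 60,835.24
Profit = HKD 60,835.24 − HKD 59,000.00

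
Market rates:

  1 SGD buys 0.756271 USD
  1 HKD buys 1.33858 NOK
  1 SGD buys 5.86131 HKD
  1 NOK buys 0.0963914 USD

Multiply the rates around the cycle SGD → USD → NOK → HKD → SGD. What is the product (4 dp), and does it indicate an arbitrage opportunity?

Around SGD → USD → NOK → HKD → SGD: 1 × 0.756271 ÷ 0.0963914 ÷ 1.33858 ÷ 5.86131 = 1.000000
Product ≈ 1 (deviation 0.000%, within rounding noise).

1.0000 (no arbitrage)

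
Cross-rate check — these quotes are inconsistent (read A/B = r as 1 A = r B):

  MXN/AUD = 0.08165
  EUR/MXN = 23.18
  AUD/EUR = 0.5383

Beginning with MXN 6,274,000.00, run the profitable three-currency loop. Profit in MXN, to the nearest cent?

Profit: MXN 118,025.74

Profitable loop is MXN → AUD → EUR → MXN:
MXN 6,274,000.00 × 0.08165 = AUD 512,272.10
AUD 512,272.10 × 0.5383 = EUR 275,756.07
EUR 275,756.07 × 23.18 = MXN 6,392,025.74
Profit = MXN 6,392,025.74 − MXN 6,274,000.00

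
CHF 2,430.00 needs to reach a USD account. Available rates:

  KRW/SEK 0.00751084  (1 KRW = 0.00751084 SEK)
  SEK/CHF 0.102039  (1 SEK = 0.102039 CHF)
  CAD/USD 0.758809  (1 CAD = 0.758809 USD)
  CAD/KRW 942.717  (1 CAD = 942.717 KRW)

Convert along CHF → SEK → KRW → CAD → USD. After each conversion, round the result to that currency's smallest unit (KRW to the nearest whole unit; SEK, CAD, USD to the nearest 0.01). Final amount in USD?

CHF 2,430.00 ÷ 0.102039 = SEK 23,814.42
SEK 23,814.42 ÷ 0.00751084 = KRW 3,170,673
KRW 3,170,673 ÷ 942.717 = CAD 3,363.33
CAD 3,363.33 × 0.758809 = USD 2,552.13

USD 2,552.13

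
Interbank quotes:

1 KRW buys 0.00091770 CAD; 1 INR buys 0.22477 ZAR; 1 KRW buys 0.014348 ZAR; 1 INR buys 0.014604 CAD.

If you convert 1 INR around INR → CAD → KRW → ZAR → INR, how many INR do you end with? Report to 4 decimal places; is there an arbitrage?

Around INR → CAD → KRW → ZAR → INR: 1 × 0.014604 ÷ 0.00091770 × 0.014348 ÷ 0.22477 = 1.015837
Product > 1; profitable direction is INR → CAD → KRW → ZAR → INR.

1.0158 (arbitrage exists)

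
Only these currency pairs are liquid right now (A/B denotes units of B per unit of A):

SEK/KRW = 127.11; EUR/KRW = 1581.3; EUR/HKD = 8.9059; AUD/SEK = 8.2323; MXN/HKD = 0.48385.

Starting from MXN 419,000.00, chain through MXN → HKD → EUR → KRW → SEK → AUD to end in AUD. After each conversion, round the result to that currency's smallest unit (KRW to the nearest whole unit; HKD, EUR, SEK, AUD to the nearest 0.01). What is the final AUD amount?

MXN 419,000.00 × 0.48385 = HKD 202,733.15
HKD 202,733.15 ÷ 8.9059 = EUR 22,763.91
EUR 22,763.91 × 1581.3 = KRW 35,996,571
KRW 35,996,571 ÷ 127.11 = SEK 283,192.28
SEK 283,192.28 ÷ 8.2323 = AUD 34,400.14

AUD 34,400.14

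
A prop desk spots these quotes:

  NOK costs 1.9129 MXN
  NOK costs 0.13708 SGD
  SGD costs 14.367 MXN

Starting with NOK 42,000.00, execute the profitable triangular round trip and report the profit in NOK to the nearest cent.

Profit: NOK 1,241.15

Profitable loop is NOK → SGD → MXN → NOK:
NOK 42,000.00 × 0.13708 = SGD 5,757.36
SGD 5,757.36 × 14.367 = MXN 82,715.99
MXN 82,715.99 ÷ 1.9129 = NOK 43,241.15
Profit = NOK 43,241.15 − NOK 42,000.00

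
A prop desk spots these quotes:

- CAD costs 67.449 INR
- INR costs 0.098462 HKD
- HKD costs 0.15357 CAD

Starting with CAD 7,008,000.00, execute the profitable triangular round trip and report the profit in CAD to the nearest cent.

Profit: CAD 139,343.35

Profitable loop is CAD → INR → HKD → CAD:
CAD 7,008,000.00 × 67.449 = INR 472,682,592.00
INR 472,682,592.00 × 0.098462 = HKD 46,541,273.37
HKD 46,541,273.37 × 0.15357 = CAD 7,147,343.35
Profit = CAD 7,147,343.35 − CAD 7,008,000.00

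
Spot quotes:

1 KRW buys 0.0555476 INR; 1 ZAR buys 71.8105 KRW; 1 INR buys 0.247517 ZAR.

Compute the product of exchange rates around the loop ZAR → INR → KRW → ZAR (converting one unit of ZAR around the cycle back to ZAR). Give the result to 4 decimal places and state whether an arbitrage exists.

1.0128 (arbitrage exists)

Around ZAR → INR → KRW → ZAR: 1 ÷ 0.247517 ÷ 0.0555476 ÷ 71.8105 = 1.012842
Product > 1; profitable direction is ZAR → INR → KRW → ZAR.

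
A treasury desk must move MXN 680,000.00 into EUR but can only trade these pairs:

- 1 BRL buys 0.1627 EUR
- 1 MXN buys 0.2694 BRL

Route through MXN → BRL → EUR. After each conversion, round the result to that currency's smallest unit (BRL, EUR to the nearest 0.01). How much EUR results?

MXN 680,000.00 × 0.2694 = BRL 183,192.00
BRL 183,192.00 × 0.1627 = EUR 29,805.34

EUR 29,805.34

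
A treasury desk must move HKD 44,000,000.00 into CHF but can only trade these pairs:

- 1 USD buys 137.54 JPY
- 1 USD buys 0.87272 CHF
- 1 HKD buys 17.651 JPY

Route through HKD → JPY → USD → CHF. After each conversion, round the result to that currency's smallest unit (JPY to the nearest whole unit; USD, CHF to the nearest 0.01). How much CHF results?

HKD 44,000,000.00 × 17.651 = JPY 776,644,000
JPY 776,644,000 ÷ 137.54 = USD 5,646,677.33
USD 5,646,677.33 × 0.87272 = CHF 4,927,968.24

CHF 4,927,968.24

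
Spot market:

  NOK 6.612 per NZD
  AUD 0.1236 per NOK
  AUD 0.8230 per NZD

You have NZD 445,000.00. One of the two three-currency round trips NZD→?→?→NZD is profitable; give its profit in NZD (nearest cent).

Profitable loop is NZD → AUD → NOK → NZD:
NZD 445,000.00 × 0.8230 = AUD 366,235.00
AUD 366,235.00 ÷ 0.1236 = NOK 2,963,066.34
NOK 2,963,066.34 ÷ 6.612 = NZD 448,134.66
Profit = NZD 448,134.66 − NZD 445,000.00

Profit: NZD 3,134.66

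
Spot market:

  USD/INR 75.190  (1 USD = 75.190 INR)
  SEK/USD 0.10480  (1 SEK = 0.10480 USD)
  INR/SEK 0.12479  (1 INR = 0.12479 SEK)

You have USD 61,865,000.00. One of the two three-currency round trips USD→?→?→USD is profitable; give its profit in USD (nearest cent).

Profitable loop is USD → SEK → INR → USD:
USD 61,865,000.00 ÷ 0.10480 = SEK 590,314,885.50
SEK 590,314,885.50 ÷ 0.12479 = INR 4,730,466,267.30
INR 4,730,466,267.30 ÷ 75.190 = USD 62,913,502.69
Profit = USD 62,913,502.69 − USD 61,865,000.00

Profit: USD 1,048,502.69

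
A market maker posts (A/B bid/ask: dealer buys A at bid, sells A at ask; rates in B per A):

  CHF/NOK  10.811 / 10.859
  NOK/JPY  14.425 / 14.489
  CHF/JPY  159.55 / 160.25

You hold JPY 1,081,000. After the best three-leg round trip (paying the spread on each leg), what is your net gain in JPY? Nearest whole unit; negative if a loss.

Best loop JPY → NOK → CHF → JPY:
JPY 1,081,000 ÷ 14.489 (buy NOK at ask) = NOK 74,608.32
NOK 74,608.32 ÷ 10.859 (buy CHF at ask) = CHF 6,870.64
CHF 6,870.64 × 159.55 (sell CHF at bid) = JPY 1,096,211

Net profit: JPY 15,211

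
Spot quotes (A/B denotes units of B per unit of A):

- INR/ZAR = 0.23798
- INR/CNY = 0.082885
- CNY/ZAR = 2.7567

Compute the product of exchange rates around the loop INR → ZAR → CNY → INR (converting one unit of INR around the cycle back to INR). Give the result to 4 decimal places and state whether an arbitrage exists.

Around INR → ZAR → CNY → INR: 1 × 0.23798 ÷ 2.7567 ÷ 0.082885 = 1.041538
Product > 1; profitable direction is INR → ZAR → CNY → INR.

1.0415 (arbitrage exists)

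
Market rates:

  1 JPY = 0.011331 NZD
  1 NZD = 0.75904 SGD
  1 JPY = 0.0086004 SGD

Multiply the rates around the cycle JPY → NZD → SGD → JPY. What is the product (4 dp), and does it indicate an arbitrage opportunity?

Around JPY → NZD → SGD → JPY: 1 × 0.011331 × 0.75904 ÷ 0.0086004 = 1.000033
Product ≈ 1 (deviation 0.003%, within rounding noise).

1.0000 (no arbitrage)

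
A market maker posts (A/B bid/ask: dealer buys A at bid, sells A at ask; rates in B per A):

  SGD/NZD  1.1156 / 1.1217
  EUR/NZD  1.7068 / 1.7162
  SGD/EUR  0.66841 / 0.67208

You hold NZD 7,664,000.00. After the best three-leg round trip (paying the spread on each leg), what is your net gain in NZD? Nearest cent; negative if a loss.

Best loop NZD → SGD → EUR → NZD:
NZD 7,664,000.00 ÷ 1.1217 (buy SGD at ask) = SGD 6,832,486.40
SGD 6,832,486.40 × 0.66841 (sell SGD at bid) = EUR 4,566,902.24
EUR 4,566,902.24 × 1.7068 (sell EUR at bid) = NZD 7,794,788.74

Net profit: NZD 130,788.74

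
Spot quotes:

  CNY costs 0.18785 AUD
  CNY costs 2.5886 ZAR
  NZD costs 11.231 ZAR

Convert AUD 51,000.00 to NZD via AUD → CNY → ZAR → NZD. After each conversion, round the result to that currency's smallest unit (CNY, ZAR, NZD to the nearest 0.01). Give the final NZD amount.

AUD 51,000.00 ÷ 0.18785 = CNY 271,493.21
CNY 271,493.21 × 2.5886 = ZAR 702,787.32
ZAR 702,787.32 ÷ 11.231 = NZD 62,575.67

NZD 62,575.67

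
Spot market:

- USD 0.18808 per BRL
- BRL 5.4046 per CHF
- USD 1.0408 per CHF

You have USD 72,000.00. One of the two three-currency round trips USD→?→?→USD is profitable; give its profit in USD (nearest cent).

Profit: USD 1,721.41

Profitable loop is USD → BRL → CHF → USD:
USD 72,000.00 ÷ 0.18808 = BRL 382,815.82
BRL 382,815.82 ÷ 5.4046 = CHF 70,831.48
CHF 70,831.48 × 1.0408 = USD 73,721.41
Profit = USD 73,721.41 − USD 72,000.00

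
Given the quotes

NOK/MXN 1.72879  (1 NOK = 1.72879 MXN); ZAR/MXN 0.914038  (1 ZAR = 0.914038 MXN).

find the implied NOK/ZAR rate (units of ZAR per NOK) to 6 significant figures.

1 NOK × 1.72879 = 1.72879 MXN
1.72879 MXN ÷ 0.914038 = 1.89138 ZAR

NOK/ZAR = 1.89138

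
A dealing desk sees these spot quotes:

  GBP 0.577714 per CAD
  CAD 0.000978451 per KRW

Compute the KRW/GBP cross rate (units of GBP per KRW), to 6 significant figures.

KRW/GBP = 0.000565265

1 KRW × 0.000978451 = 0.000978451 CAD
0.000978451 CAD × 0.577714 = 0.000565265 GBP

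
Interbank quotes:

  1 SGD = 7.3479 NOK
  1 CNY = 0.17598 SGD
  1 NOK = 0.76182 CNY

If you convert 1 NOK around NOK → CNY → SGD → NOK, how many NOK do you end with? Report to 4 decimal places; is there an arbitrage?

Around NOK → CNY → SGD → NOK: 1 × 0.76182 × 0.17598 × 7.3479 = 0.985097
Product < 1; profitable direction is NOK → SGD → CNY → NOK.

0.9851 (arbitrage exists)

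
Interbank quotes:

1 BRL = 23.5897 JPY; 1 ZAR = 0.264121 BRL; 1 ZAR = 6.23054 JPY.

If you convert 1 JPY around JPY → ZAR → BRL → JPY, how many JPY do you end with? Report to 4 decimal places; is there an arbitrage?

Around JPY → ZAR → BRL → JPY: 1 ÷ 6.23054 × 0.264121 × 23.5897 = 0.999999
Product ≈ 1 (deviation 0.000%, within rounding noise).

1.0000 (no arbitrage)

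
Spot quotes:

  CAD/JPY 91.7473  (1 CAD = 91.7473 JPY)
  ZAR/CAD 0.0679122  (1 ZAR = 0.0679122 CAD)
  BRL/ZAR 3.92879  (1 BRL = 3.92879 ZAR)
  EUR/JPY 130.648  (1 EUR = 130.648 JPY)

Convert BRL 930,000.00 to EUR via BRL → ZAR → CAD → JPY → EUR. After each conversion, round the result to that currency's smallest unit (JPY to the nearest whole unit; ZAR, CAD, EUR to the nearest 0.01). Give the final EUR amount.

BRL 930,000.00 × 3.92879 = ZAR 3,653,774.70
ZAR 3,653,774.70 × 0.0679122 = CAD 248,135.88
CAD 248,135.88 × 91.7473 = JPY 22,765,797
JPY 22,765,797 ÷ 130.648 = EUR 174,252.93

EUR 174,252.93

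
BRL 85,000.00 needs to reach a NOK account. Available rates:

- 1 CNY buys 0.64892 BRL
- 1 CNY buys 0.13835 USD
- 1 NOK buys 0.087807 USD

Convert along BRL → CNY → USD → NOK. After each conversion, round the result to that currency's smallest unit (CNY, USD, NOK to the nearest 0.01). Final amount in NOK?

NOK 206,384.80

BRL 85,000.00 ÷ 0.64892 = CNY 130,986.87
CNY 130,986.87 × 0.13835 = USD 18,122.03
USD 18,122.03 ÷ 0.087807 = NOK 206,384.80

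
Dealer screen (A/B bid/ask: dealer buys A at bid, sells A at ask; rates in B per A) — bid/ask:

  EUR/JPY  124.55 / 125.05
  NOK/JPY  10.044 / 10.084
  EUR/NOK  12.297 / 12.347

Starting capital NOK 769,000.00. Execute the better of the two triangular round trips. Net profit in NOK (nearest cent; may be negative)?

Best loop NOK → EUR → JPY → NOK:
NOK 769,000.00 ÷ 12.347 (buy EUR at ask) = EUR 62,282.34
EUR 62,282.34 × 124.55 (sell EUR at bid) = JPY 7,757,265
JPY 7,757,265 ÷ 10.084 (buy NOK at ask) = NOK 769,264.67

Net profit: NOK 264.67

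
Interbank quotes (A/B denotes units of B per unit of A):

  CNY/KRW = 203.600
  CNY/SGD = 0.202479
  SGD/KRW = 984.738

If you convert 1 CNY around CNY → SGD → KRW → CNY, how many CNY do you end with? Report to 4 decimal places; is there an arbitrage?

0.9793 (arbitrage exists)

Around CNY → SGD → KRW → CNY: 1 × 0.202479 × 984.738 ÷ 203.600 = 0.979316
Product < 1; profitable direction is CNY → KRW → SGD → CNY.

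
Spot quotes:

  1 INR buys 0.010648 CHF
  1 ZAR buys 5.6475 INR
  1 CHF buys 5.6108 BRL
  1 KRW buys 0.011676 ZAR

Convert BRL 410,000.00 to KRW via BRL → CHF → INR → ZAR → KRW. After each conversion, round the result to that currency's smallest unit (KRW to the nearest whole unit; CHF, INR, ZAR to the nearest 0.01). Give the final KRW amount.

KRW 104,073,631

BRL 410,000.00 ÷ 5.6108 = CHF 73,073.36
CHF 73,073.36 ÷ 0.010648 = INR 6,862,637.11
INR 6,862,637.11 ÷ 5.6475 = ZAR 1,215,163.72
ZAR 1,215,163.72 ÷ 0.011676 = KRW 104,073,631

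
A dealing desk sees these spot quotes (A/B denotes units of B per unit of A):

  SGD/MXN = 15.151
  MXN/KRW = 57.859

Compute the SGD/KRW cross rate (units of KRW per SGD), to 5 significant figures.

SGD/KRW = 876.62

1 SGD × 15.151 = 15.151 MXN
15.151 MXN × 57.859 = 876.622 KRW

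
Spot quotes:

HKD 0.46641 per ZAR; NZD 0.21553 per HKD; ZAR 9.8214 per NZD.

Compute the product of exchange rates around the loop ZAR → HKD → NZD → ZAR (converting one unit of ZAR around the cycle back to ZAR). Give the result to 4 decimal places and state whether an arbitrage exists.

0.9873 (arbitrage exists)

Around ZAR → HKD → NZD → ZAR: 1 × 0.46641 × 0.21553 × 9.8214 = 0.987300
Product < 1; profitable direction is ZAR → NZD → HKD → ZAR.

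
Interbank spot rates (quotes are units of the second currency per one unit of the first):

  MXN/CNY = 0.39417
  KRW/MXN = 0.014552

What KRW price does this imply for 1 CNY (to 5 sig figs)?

1 CNY ÷ 0.39417 = 2.53698 MXN
2.53698 MXN ÷ 0.014552 = 174.339 KRW

CNY/KRW = 174.34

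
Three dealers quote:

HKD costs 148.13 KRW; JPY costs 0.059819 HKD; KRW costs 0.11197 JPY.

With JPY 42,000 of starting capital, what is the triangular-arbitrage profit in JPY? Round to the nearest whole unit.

Profitable loop is JPY → KRW → HKD → JPY:
JPY 42,000 ÷ 0.11197 = KRW 375,100
KRW 375,100 ÷ 148.13 = HKD 2,532.24
HKD 2,532.24 ÷ 0.059819 = JPY 42,332
Profit = JPY 42,332 − JPY 42,000

Profit: JPY 332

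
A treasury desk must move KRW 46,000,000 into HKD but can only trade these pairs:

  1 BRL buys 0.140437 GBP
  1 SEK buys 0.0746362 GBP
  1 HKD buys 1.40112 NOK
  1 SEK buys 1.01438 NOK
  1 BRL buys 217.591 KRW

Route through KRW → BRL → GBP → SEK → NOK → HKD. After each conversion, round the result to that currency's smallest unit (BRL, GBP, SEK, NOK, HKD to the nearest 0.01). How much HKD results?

HKD 287,987.95

KRW 46,000,000 ÷ 217.591 = BRL 211,405.80
BRL 211,405.80 × 0.140437 = GBP 29,689.20
GBP 29,689.20 ÷ 0.0746362 = SEK 397,785.52
SEK 397,785.52 × 1.01438 = NOK 403,505.68
NOK 403,505.68 ÷ 1.40112 = HKD 287,987.95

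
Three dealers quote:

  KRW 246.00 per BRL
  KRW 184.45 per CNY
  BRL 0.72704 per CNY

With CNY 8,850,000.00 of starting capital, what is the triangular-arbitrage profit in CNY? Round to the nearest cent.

Profitable loop is CNY → KRW → BRL → CNY:
CNY 8,850,000.00 × 184.45 = KRW 1,632,382,500
KRW 1,632,382,500 ÷ 246.00 = BRL 6,635,701.22
BRL 6,635,701.22 ÷ 0.72704 = CNY 9,127,009.82
Profit = CNY 9,127,009.82 − CNY 8,850,000.00

Profit: CNY 277,009.82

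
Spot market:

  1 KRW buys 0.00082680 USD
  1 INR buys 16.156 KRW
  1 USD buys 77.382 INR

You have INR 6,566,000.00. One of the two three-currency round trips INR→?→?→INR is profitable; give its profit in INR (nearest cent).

Profitable loop is INR → KRW → USD → INR:
INR 6,566,000.00 × 16.156 = KRW 106,080,296
KRW 106,080,296 × 0.00082680 = USD 87,707.19
USD 87,707.19 × 77.382 = INR 6,786,957.68
Profit = INR 6,786,957.68 − INR 6,566,000.00

Profit: INR 220,957.68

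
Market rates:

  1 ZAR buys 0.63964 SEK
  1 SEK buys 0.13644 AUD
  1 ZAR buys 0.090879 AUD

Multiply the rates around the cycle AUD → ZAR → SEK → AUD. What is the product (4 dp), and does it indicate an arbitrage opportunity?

0.9603 (arbitrage exists)

Around AUD → ZAR → SEK → AUD: 1 ÷ 0.090879 × 0.63964 × 0.13644 = 0.960315
Product < 1; profitable direction is AUD → SEK → ZAR → AUD.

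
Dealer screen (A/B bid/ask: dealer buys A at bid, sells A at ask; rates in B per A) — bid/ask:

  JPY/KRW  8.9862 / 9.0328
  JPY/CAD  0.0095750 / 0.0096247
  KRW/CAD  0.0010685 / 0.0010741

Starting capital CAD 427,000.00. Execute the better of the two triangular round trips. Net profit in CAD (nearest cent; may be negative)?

Best loop CAD → JPY → KRW → CAD:
CAD 427,000.00 ÷ 0.0096247 (buy JPY at ask) = JPY 44,365,019
JPY 44,365,019 × 8.9862 (sell JPY at bid) = KRW 398,672,935
KRW 398,672,935 × 0.0010685 (sell KRW at bid) = CAD 425,982.03

Net result: CAD -1,017.97 (no profitable arbitrage after spreads)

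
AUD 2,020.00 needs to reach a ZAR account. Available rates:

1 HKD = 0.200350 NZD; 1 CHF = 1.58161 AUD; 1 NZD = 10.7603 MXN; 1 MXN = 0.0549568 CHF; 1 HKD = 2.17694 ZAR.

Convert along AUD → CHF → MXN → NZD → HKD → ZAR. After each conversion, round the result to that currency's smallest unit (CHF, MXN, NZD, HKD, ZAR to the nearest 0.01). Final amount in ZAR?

ZAR 23,467.28

AUD 2,020.00 ÷ 1.58161 = CHF 1,277.18
CHF 1,277.18 ÷ 0.0549568 = MXN 23,239.71
MXN 23,239.71 ÷ 10.7603 = NZD 2,159.76
NZD 2,159.76 ÷ 0.200350 = HKD 10,779.94
HKD 10,779.94 × 2.17694 = ZAR 23,467.28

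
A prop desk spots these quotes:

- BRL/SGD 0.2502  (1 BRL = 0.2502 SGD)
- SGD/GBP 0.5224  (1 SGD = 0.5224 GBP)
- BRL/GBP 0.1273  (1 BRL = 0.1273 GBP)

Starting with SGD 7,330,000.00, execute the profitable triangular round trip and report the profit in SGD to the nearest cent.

Profit: SGD 196,031.72

Profitable loop is SGD → GBP → BRL → SGD:
SGD 7,330,000.00 × 0.5224 = GBP 3,829,192.00
GBP 3,829,192.00 ÷ 0.1273 = BRL 30,080,062.84
BRL 30,080,062.84 × 0.2502 = SGD 7,526,031.72
Profit = SGD 7,526,031.72 − SGD 7,330,000.00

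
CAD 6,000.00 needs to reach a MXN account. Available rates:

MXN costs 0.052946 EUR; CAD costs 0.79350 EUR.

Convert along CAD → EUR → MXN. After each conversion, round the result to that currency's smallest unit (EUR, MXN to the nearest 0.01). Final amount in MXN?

CAD 6,000.00 × 0.79350 = EUR 4,761.00
EUR 4,761.00 ÷ 0.052946 = MXN 89,921.81

MXN 89,921.81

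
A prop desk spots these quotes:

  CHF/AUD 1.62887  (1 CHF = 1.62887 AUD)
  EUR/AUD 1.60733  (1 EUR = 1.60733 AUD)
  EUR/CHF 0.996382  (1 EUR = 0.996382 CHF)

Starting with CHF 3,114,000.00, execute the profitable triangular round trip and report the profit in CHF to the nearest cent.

Profit: CHF 30,313.61

Profitable loop is CHF → AUD → EUR → CHF:
CHF 3,114,000.00 × 1.62887 = AUD 5,072,301.18
AUD 5,072,301.18 ÷ 1.60733 = EUR 3,155,731.04
EUR 3,155,731.04 × 0.996382 = CHF 3,144,313.61
Profit = CHF 3,144,313.61 − CHF 3,114,000.00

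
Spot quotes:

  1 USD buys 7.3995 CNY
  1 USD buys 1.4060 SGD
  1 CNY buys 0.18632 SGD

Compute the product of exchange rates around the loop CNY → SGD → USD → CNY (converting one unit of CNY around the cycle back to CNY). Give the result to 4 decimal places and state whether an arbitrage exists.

Around CNY → SGD → USD → CNY: 1 × 0.18632 ÷ 1.4060 × 7.3995 = 0.980565
Product < 1; profitable direction is CNY → USD → SGD → CNY.

0.9806 (arbitrage exists)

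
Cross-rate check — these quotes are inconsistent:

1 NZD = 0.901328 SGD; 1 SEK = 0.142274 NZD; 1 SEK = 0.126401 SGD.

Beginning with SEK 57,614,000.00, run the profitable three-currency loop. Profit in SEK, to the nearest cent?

Profit: SEK 836,189.43

Profitable loop is SEK → NZD → SGD → SEK:
SEK 57,614,000.00 × 0.142274 = NZD 8,196,974.24
NZD 8,196,974.24 × 0.901328 = SGD 7,388,162.39
SGD 7,388,162.39 ÷ 0.126401 = SEK 58,450,189.43
Profit = SEK 58,450,189.43 − SEK 57,614,000.00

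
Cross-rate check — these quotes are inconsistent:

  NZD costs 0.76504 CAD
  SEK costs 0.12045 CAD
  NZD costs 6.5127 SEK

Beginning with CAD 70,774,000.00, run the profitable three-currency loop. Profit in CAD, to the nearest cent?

Profitable loop is CAD → NZD → SEK → CAD:
CAD 70,774,000.00 ÷ 0.76504 = NZD 92,510,195.55
NZD 92,510,195.55 × 6.5127 = SEK 602,491,150.53
SEK 602,491,150.53 × 0.12045 = CAD 72,570,059.08
Profit = CAD 72,570,059.08 − CAD 70,774,000.00

Profit: CAD 1,796,059.08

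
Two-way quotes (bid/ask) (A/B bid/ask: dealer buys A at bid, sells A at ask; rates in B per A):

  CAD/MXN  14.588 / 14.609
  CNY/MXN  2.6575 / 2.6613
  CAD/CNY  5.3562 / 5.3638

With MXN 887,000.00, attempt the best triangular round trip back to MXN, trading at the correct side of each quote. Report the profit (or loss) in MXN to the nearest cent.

Best loop MXN → CNY → CAD → MXN:
MXN 887,000.00 ÷ 2.6613 (buy CNY at ask) = CNY 333,295.76
CNY 333,295.76 ÷ 5.3638 (buy CAD at ask) = CAD 62,137.99
CAD 62,137.99 × 14.588 (sell CAD at bid) = MXN 906,469.02

Net profit: MXN 19,469.02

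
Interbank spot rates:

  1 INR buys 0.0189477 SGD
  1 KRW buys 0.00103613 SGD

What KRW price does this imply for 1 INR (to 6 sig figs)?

INR/KRW = 18.2870

1 INR × 0.0189477 = 0.0189477 SGD
0.0189477 SGD ÷ 0.00103613 = 18.287 KRW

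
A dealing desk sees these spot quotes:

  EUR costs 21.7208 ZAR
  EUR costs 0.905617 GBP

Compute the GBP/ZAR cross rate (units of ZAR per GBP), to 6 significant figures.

1 GBP ÷ 0.905617 = 1.10422 EUR
1.10422 EUR × 21.7208 = 23.9845 ZAR

GBP/ZAR = 23.9845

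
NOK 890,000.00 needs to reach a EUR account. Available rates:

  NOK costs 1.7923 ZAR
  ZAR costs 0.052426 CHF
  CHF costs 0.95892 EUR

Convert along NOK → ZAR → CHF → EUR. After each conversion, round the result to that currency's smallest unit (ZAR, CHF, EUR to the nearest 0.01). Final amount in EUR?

NOK 890,000.00 × 1.7923 = ZAR 1,595,147.00
ZAR 1,595,147.00 × 0.052426 = CHF 83,627.18
CHF 83,627.18 × 0.95892 = EUR 80,191.78

EUR 80,191.78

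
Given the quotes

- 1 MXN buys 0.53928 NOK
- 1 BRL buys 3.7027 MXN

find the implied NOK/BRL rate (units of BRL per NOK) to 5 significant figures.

NOK/BRL = 0.50080

1 NOK ÷ 0.53928 = 1.85432 MXN
1.85432 MXN ÷ 3.7027 = 0.500803 BRL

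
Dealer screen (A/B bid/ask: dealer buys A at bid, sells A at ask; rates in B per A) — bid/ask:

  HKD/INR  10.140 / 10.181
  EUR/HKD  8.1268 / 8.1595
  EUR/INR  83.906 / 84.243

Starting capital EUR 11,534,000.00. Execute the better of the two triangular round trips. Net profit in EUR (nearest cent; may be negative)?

Best loop EUR → INR → HKD → EUR:
EUR 11,534,000.00 × 83.906 (sell EUR at bid) = INR 967,771,804.00
INR 967,771,804.00 ÷ 10.181 (buy HKD at ask) = HKD 95,056,654.95
HKD 95,056,654.95 ÷ 8.1595 (buy EUR at ask) = EUR 11,649,813.71

Net profit: EUR 115,813.71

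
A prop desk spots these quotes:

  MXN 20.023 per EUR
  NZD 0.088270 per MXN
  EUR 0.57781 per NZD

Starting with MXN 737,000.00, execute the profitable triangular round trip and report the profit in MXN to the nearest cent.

Profit: MXN 15,653.03

Profitable loop is MXN → NZD → EUR → MXN:
MXN 737,000.00 × 0.088270 = NZD 65,054.99
NZD 65,054.99 × 0.57781 = EUR 37,589.42
EUR 37,589.42 × 20.023 = MXN 752,653.03
Profit = MXN 752,653.03 − MXN 737,000.00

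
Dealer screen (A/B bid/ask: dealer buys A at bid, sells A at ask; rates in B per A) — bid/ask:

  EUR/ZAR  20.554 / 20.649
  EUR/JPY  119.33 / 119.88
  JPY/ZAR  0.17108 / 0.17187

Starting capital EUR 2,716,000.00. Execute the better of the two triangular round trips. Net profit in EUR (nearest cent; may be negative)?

Net result: EUR -6,561.44 (no profitable arbitrage after spreads)

Best loop EUR → ZAR → JPY → EUR:
EUR 2,716,000.00 × 20.554 (sell EUR at bid) = ZAR 55,824,664.00
ZAR 55,824,664.00 ÷ 0.17187 (buy JPY at ask) = JPY 324,807,494
JPY 324,807,494 ÷ 119.88 (buy EUR at ask) = EUR 2,709,438.56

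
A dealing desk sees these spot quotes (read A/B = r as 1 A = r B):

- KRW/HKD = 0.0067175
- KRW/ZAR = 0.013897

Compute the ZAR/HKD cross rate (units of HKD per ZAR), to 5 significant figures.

ZAR/HKD = 0.48338

1 ZAR ÷ 0.013897 = 71.958 KRW
71.958 KRW × 0.0067175 = 0.483378 HKD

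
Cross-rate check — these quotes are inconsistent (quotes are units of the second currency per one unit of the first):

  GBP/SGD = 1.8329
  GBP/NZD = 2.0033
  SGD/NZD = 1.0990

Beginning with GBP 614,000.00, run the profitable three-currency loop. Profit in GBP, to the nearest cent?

Profit: GBP 3,388.94

Profitable loop is GBP → SGD → NZD → GBP:
GBP 614,000.00 × 1.8329 = SGD 1,125,400.60
SGD 1,125,400.60 × 1.0990 = NZD 1,236,815.26
NZD 1,236,815.26 ÷ 2.0033 = GBP 617,388.94
Profit = GBP 617,388.94 − GBP 614,000.00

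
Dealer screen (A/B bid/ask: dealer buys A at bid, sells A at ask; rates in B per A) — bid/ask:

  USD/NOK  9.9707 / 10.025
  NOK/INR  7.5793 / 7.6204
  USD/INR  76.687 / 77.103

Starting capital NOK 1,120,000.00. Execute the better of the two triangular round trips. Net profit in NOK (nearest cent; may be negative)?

Net profit: NOK 4,288.12

Best loop NOK → USD → INR → NOK:
NOK 1,120,000.00 ÷ 10.025 (buy USD at ask) = USD 111,720.70
USD 111,720.70 × 76.687 (sell USD at bid) = INR 8,567,525.19
INR 8,567,525.19 ÷ 7.6204 (buy NOK at ask) = NOK 1,124,288.12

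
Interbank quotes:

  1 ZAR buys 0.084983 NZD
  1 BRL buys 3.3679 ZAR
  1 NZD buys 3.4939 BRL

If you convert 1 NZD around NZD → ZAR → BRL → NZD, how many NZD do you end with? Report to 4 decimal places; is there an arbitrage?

1.0000 (no arbitrage)

Around NZD → ZAR → BRL → NZD: 1 ÷ 0.084983 ÷ 3.3679 ÷ 3.4939 = 0.999996
Product ≈ 1 (deviation 0.000%, within rounding noise).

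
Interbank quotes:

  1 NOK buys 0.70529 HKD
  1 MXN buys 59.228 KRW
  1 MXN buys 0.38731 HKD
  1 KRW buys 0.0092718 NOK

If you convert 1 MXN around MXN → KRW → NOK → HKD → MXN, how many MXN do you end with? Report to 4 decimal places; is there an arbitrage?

1.0000 (no arbitrage)

Around MXN → KRW → NOK → HKD → MXN: 1 × 59.228 × 0.0092718 × 0.70529 ÷ 0.38731 = 1.000000
Product ≈ 1 (deviation 0.000%, within rounding noise).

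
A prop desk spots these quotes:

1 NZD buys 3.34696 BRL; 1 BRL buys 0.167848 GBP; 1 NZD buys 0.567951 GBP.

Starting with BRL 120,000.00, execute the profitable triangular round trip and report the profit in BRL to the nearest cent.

Profit: BRL 1,318.05

Profitable loop is BRL → NZD → GBP → BRL:
BRL 120,000.00 ÷ 3.34696 = NZD 35,853.43
NZD 35,853.43 × 0.567951 = GBP 20,362.99
GBP 20,362.99 ÷ 0.167848 = BRL 121,318.05
Profit = BRL 121,318.05 − BRL 120,000.00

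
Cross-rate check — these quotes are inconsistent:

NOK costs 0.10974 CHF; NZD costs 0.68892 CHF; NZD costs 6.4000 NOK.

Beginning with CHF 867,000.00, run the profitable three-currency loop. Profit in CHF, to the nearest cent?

Profitable loop is CHF → NZD → NOK → CHF:
CHF 867,000.00 ÷ 0.68892 = NZD 1,258,491.55
NZD 1,258,491.55 × 6.4000 = NOK 8,054,345.93
NOK 8,054,345.93 × 0.10974 = CHF 883,883.92
Profit = CHF 883,883.92 − CHF 867,000.00

Profit: CHF 16,883.92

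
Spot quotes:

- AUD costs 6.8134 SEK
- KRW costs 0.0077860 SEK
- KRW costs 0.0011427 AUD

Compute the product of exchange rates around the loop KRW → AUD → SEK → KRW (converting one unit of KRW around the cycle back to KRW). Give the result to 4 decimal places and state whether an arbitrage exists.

1.0000 (no arbitrage)

Around KRW → AUD → SEK → KRW: 1 × 0.0011427 × 6.8134 ÷ 0.0077860 = 0.999958
Product ≈ 1 (deviation 0.004%, within rounding noise).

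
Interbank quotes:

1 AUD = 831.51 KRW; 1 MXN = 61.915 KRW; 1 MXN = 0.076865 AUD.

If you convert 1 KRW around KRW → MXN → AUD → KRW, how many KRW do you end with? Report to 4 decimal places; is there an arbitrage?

1.0323 (arbitrage exists)

Around KRW → MXN → AUD → KRW: 1 ÷ 61.915 × 0.076865 × 831.51 = 1.032286
Product > 1; profitable direction is KRW → MXN → AUD → KRW.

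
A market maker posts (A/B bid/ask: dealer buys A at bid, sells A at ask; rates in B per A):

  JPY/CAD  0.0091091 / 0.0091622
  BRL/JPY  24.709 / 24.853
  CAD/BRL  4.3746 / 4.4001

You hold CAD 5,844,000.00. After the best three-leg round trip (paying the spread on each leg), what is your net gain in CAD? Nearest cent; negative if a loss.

Net result: CAD -11,307.61 (no profitable arbitrage after spreads)

Best loop CAD → JPY → BRL → CAD:
CAD 5,844,000.00 ÷ 0.0091622 (buy JPY at ask) = JPY 637,838,074
JPY 637,838,074 ÷ 24.853 (buy BRL at ask) = BRL 25,664,429.80
BRL 25,664,429.80 ÷ 4.4001 (buy CAD at ask) = CAD 5,832,692.39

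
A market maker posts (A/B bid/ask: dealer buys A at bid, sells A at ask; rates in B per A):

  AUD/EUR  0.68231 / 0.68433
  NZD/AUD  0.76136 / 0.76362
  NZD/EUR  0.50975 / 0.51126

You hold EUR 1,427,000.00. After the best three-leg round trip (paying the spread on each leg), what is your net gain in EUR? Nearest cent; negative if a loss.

Net profit: EUR 22,953.08

Best loop EUR → NZD → AUD → EUR:
EUR 1,427,000.00 ÷ 0.51126 (buy NZD at ask) = NZD 2,791,143.45
NZD 2,791,143.45 × 0.76136 (sell NZD at bid) = AUD 2,125,064.98
AUD 2,125,064.98 × 0.68231 (sell AUD at bid) = EUR 1,449,953.08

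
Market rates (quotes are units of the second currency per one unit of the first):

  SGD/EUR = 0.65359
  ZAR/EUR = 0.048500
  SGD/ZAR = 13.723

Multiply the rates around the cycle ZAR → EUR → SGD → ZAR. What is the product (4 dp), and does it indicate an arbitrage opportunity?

1.0183 (arbitrage exists)

Around ZAR → EUR → SGD → ZAR: 1 × 0.048500 ÷ 0.65359 × 13.723 = 1.018323
Product > 1; profitable direction is ZAR → EUR → SGD → ZAR.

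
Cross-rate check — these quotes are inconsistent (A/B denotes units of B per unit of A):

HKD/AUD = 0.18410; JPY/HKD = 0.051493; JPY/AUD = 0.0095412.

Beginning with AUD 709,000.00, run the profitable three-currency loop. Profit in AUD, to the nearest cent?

Profit: AUD 4,587.53

Profitable loop is AUD → HKD → JPY → AUD:
AUD 709,000.00 ÷ 0.18410 = HKD 3,851,167.84
HKD 3,851,167.84 ÷ 0.051493 = JPY 74,790,124
JPY 74,790,124 × 0.0095412 = AUD 713,587.53
Profit = AUD 713,587.53 − AUD 709,000.00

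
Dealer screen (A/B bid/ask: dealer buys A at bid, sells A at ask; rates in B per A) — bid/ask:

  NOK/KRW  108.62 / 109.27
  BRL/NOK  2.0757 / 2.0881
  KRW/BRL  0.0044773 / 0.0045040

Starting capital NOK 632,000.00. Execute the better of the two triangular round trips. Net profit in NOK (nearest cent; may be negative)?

Best loop NOK → KRW → BRL → NOK:
NOK 632,000.00 × 108.62 (sell NOK at bid) = KRW 68,647,840
KRW 68,647,840 × 0.0044773 (sell KRW at bid) = BRL 307,356.97
BRL 307,356.97 × 2.0757 (sell BRL at bid) = NOK 637,980.87

Net profit: NOK 5,980.87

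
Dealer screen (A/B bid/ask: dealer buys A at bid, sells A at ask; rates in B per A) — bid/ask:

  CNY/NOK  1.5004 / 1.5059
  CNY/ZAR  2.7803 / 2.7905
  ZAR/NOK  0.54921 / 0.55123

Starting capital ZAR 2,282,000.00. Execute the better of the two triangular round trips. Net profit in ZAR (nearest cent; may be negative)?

Best loop ZAR → NOK → CNY → ZAR:
ZAR 2,282,000.00 × 0.54921 (sell ZAR at bid) = NOK 1,253,297.22
NOK 1,253,297.22 ÷ 1.5059 (buy CNY at ask) = CNY 832,257.93
CNY 832,257.93 × 2.7803 (sell CNY at bid) = ZAR 2,313,926.73

Net profit: ZAR 31,926.73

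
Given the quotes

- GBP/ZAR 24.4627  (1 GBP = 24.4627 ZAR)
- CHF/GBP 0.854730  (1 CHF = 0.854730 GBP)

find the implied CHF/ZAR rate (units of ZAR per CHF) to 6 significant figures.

CHF/ZAR = 20.9090

1 CHF × 0.854730 = 0.85473 GBP
0.85473 GBP × 24.4627 = 20.909 ZAR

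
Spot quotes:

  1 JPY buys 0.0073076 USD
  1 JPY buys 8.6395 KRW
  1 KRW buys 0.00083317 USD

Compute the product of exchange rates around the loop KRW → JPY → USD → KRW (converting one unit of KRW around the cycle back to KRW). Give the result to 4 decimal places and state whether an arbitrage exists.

1.0152 (arbitrage exists)

Around KRW → JPY → USD → KRW: 1 ÷ 8.6395 × 0.0073076 ÷ 0.00083317 = 1.015202
Product > 1; profitable direction is KRW → JPY → USD → KRW.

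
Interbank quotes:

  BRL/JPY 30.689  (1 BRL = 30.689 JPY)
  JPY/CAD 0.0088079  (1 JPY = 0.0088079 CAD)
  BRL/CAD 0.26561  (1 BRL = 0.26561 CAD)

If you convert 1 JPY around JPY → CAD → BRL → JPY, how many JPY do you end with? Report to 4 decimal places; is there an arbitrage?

1.0177 (arbitrage exists)

Around JPY → CAD → BRL → JPY: 1 × 0.0088079 ÷ 0.26561 × 30.689 = 1.017679
Product > 1; profitable direction is JPY → CAD → BRL → JPY.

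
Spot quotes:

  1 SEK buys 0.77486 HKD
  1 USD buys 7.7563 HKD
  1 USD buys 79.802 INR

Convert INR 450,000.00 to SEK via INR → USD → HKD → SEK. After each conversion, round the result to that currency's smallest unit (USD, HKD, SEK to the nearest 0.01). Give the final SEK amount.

SEK 56,445.64

INR 450,000.00 ÷ 79.802 = USD 5,638.96
USD 5,638.96 × 7.7563 = HKD 43,737.47
HKD 43,737.47 ÷ 0.77486 = SEK 56,445.64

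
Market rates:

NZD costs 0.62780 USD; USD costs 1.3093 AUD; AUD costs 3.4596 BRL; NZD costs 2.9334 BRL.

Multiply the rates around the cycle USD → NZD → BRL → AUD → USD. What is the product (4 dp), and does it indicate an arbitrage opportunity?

Around USD → NZD → BRL → AUD → USD: 1 ÷ 0.62780 × 2.9334 ÷ 3.4596 ÷ 1.3093 = 1.031537
Product > 1; profitable direction is USD → NZD → BRL → AUD → USD.

1.0315 (arbitrage exists)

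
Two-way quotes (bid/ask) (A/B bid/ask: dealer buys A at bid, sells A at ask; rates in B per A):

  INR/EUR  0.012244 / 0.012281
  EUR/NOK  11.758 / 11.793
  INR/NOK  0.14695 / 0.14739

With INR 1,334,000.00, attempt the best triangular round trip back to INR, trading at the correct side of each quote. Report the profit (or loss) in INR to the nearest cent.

Best loop INR → NOK → EUR → INR:
INR 1,334,000.00 × 0.14695 (sell INR at bid) = NOK 196,031.30
NOK 196,031.30 ÷ 11.793 (buy EUR at ask) = EUR 16,622.68
EUR 16,622.68 ÷ 0.012281 (buy INR at ask) = INR 1,353,528.45

Net profit: INR 19,528.45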